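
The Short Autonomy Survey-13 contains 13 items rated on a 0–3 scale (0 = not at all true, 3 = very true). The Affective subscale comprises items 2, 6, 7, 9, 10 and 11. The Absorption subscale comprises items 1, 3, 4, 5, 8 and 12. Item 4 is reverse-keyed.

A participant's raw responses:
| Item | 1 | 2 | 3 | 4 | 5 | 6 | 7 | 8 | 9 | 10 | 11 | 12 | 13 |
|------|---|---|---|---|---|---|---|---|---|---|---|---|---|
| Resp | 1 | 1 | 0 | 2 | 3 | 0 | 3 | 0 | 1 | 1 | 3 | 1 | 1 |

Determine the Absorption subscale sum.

Absorption items: 1, 3, 4, 5, 8, 12.
Of these, item 4 is reverse-keyed; reversed = (0+3) − raw = 3 − raw.
  item 1: 1
  item 3: 0
  item 4: 3 − 2 = 1
  item 5: 3
  item 8: 0
  item 12: 1
Sum = 1 + 0 + 1 + 3 + 0 + 1 = 6

6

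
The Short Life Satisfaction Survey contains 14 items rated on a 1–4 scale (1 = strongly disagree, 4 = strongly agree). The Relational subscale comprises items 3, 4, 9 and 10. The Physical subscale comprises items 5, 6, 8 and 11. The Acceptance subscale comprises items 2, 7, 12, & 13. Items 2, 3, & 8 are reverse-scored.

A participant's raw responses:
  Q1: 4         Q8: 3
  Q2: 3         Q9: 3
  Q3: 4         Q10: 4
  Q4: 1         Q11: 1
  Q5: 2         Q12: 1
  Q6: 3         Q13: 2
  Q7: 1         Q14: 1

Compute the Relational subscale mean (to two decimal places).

2.25

Relational items: 3, 4, 9, 10.
Of these, item 3 is reverse-scored; reversed = (1+4) − raw = 5 − raw.
  item 3: 5 − 4 = 1
  item 4: 1
  item 9: 3
  item 10: 4
Sum = 1 + 1 + 3 + 4 = 9
Mean = 9 / 4 = 2.25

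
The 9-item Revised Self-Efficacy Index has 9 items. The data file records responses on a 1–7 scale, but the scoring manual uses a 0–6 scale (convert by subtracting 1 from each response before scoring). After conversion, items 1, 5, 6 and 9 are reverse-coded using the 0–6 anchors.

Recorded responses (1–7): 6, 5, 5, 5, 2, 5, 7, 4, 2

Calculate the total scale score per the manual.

34

Convert to 0–6: 5, 4, 4, 4, 1, 4, 6, 3, 1
Reverse-coded (reversed = (0+6) − raw = 6 − raw):
  item 1: 6 − 5 = 1
  item 5: 6 − 1 = 5
  item 6: 6 − 4 = 2
  item 9: 6 − 1 = 5
Scored: 1, 4, 4, 4, 5, 2, 6, 3, 5
Total = 34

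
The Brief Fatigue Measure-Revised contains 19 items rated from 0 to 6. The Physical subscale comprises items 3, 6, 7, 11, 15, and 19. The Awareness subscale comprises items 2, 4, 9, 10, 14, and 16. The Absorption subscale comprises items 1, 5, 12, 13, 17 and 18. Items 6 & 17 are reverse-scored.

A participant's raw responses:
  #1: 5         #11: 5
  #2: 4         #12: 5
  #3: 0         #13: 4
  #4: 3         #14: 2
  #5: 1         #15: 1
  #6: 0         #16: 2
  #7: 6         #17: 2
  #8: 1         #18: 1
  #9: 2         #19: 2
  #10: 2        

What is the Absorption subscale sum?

Absorption items: 1, 5, 12, 13, 17, 18.
Of these, item 17 is reverse-scored; reversed = (0+6) − raw = 6 − raw.
  item 1: 5
  item 5: 1
  item 12: 5
  item 13: 4
  item 17: 6 − 2 = 4
  item 18: 1
Sum = 5 + 1 + 5 + 4 + 4 + 1 = 20

20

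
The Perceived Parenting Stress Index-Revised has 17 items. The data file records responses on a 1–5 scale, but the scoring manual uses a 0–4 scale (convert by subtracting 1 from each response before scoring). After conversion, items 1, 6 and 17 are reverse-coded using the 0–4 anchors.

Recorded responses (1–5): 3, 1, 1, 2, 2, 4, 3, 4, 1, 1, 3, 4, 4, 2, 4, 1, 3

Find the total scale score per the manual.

24

Convert to 0–4: 2, 0, 0, 1, 1, 3, 2, 3, 0, 0, 2, 3, 3, 1, 3, 0, 2
Reverse-coded (reverse-coded value = 4 − response):
  item 1: 4 − 2 = 2
  item 6: 4 − 3 = 1
  item 17: 4 − 2 = 2
Scored: 2, 0, 0, 1, 1, 1, 2, 3, 0, 0, 2, 3, 3, 1, 3, 0, 2
Total = 24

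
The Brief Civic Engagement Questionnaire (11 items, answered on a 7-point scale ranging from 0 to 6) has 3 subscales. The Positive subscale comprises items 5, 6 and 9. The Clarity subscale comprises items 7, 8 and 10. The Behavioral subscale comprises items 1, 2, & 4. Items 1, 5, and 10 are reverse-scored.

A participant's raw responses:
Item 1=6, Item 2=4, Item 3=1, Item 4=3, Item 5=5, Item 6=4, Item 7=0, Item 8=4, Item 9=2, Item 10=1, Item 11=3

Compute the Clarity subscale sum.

Clarity items: 7, 8, 10.
Of these, item 10 is reverse-scored; on a 0–6 scale, reversed = 6 − raw.
  item 7: 0
  item 8: 4
  item 10: 6 − 1 = 5
Sum = 0 + 4 + 5 = 9

9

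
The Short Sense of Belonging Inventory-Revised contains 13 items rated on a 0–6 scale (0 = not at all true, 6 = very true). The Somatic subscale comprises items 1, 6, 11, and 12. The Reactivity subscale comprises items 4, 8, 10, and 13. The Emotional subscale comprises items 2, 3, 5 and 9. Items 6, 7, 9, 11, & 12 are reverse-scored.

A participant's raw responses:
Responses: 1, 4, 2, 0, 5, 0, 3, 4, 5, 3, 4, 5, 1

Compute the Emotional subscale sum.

Emotional items: 2, 3, 5, 9.
Of these, item 9 is reverse-scored; reverse-coded value = 6 − response.
  item 2: 4
  item 3: 2
  item 5: 5
  item 9: 6 − 5 = 1
Sum = 4 + 2 + 5 + 1 = 12

12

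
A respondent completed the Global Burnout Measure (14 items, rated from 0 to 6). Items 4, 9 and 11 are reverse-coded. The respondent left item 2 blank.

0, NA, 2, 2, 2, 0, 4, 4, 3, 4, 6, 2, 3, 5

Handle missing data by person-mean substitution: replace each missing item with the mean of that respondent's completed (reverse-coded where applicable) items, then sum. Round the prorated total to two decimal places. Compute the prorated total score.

Reverse-coded (reversed = (0+6) − raw = 6 − raw):
  item 4: 6 − 2 = 4
  item 9: 6 − 3 = 3
  item 11: 6 − 6 = 0
Completed scored items (13 of 14): 0, 2, 4, 2, 0, 4, 4, 3, 4, 0, 2, 3, 5; sum = 33.
Person mean = 33 / 13 ≈ 2.5385
Prorated total = (33 / 13) × 14 = 35.54 (to 2 dp)

35.54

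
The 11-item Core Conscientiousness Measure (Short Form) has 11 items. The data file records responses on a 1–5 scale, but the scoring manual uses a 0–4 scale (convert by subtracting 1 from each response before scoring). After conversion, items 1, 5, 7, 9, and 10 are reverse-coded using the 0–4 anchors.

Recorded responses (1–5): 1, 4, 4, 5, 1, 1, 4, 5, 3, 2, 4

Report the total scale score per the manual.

Convert to 0–4: 0, 3, 3, 4, 0, 0, 3, 4, 2, 1, 3
Reverse-coded (reverse-coded value = 4 − response):
  item 1: 4 − 0 = 4
  item 5: 4 − 0 = 4
  item 7: 4 − 3 = 1
  item 9: 4 − 2 = 2
  item 10: 4 − 1 = 3
Scored: 4, 3, 3, 4, 4, 0, 1, 4, 2, 3, 3
Total = 31

31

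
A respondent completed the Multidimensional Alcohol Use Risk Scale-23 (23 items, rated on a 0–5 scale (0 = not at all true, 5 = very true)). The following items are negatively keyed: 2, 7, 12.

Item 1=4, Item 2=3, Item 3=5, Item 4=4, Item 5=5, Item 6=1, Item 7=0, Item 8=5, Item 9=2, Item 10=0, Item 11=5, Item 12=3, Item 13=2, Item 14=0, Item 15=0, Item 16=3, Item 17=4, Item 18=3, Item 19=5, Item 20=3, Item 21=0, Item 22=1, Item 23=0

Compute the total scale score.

61

Apply reverse scoring (on a 0–5 scale, reversed = 5 − raw):
  item 2: 5 − 3 = 2
  item 7: 5 − 0 = 5
  item 12: 5 − 3 = 2
After reverse-coding: 4, 2, 5, 4, 5, 1, 5, 5, 2, 0, 5, 2, 2, 0, 0, 3, 4, 3, 5, 3, 0, 1, 0
Total = 4 + 2 + 5 + 4 + 5 + 1 + 5 + 5 + 2 + 0 + 5 + 2 + 2 + 0 + 0 + 3 + 4 + 3 + 5 + 3 + 0 + 1 + 0 = 61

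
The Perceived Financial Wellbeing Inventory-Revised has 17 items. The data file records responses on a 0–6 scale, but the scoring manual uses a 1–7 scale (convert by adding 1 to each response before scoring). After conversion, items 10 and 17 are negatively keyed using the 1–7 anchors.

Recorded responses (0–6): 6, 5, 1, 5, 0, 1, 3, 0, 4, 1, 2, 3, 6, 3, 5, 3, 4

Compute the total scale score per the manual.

Convert to 1–7: 7, 6, 2, 6, 1, 2, 4, 1, 5, 2, 3, 4, 7, 4, 6, 4, 5
Reverse-coded (reverse-coded value = 8 − response):
  item 10: 8 − 2 = 6
  item 17: 8 − 5 = 3
Scored: 7, 6, 2, 6, 1, 2, 4, 1, 5, 6, 3, 4, 7, 4, 6, 4, 3
Total = 71

71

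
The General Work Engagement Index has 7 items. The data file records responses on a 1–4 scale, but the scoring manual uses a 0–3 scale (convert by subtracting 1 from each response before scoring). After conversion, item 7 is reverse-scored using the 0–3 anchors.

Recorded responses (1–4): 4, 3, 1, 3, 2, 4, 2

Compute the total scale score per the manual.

13

Convert to 0–3: 3, 2, 0, 2, 1, 3, 1
Reverse-coded (reverse-coded value = 3 − response):
  item 7: 3 − 1 = 2
Scored: 3, 2, 0, 2, 1, 3, 2
Total = 13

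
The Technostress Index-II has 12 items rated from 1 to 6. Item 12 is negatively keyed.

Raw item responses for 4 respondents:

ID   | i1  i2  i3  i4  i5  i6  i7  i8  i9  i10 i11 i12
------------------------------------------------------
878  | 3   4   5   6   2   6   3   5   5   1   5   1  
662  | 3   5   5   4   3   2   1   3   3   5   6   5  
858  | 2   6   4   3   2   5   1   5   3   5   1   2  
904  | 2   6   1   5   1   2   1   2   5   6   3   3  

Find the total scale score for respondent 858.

42

Respondent 858 raw: 2, 6, 4, 3, 2, 5, 1, 5, 3, 5, 1, 2.
Reverse-coded (reversed = (1+6) − raw = 7 − raw):
  item 1: 2
  item 2: 6
  item 3: 4
  item 4: 3
  item 5: 2
  item 6: 5
  item 7: 1
  item 8: 5
  item 9: 3
  item 10: 5
  item 11: 1
  item 12: 7 − 2 = 5
Sum = 2 + 6 + 4 + 3 + 2 + 5 + 1 + 5 + 3 + 5 + 1 + 5 = 42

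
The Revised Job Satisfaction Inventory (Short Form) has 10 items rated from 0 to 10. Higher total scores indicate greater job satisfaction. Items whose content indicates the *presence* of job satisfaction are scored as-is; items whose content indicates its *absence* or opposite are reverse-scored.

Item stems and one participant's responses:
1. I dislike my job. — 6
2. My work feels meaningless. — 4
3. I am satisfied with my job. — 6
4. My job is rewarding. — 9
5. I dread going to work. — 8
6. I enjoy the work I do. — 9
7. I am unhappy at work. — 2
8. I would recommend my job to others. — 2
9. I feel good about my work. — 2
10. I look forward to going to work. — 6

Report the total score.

Items 1, 2, 5, 7 describe the absence/opposite of job satisfaction → reverse-score.
reversed = (0+10) − raw = 10 − raw.
  item 1: 10 − 6 = 4
  item 2: 10 − 4 = 6
  item 3: 6
  item 4: 9
  item 5: 10 − 8 = 2
  item 6: 9
  item 7: 10 − 2 = 8
  item 8: 2
  item 9: 2
  item 10: 6
Total = 4 + 6 + 6 + 9 + 2 + 9 + 8 + 2 + 2 + 6 = 54

54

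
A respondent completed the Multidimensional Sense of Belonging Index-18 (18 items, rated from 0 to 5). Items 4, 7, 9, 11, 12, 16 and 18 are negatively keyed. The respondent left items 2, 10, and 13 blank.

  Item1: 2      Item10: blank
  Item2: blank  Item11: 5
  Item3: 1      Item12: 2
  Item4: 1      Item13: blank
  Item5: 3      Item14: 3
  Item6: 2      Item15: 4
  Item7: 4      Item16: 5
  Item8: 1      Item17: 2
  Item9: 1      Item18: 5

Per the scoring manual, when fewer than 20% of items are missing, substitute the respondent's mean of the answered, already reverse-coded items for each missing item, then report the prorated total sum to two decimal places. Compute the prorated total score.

36.00

Reverse-coded (on a 0–5 scale, reversed = 5 − raw):
  item 4: 5 − 1 = 4
  item 7: 5 − 4 = 1
  item 9: 5 − 1 = 4
  item 11: 5 − 5 = 0
  item 12: 5 − 2 = 3
  item 16: 5 − 5 = 0
  item 18: 5 − 5 = 0
Completed scored items (15 of 18): 2, 1, 4, 3, 2, 1, 1, 4, 0, 3, 3, 4, 0, 2, 0; sum = 30.
Person mean = 30 / 15 ≈ 2.0000
Prorated total = (30 / 15) × 18 = 36.00 (to 2 dp)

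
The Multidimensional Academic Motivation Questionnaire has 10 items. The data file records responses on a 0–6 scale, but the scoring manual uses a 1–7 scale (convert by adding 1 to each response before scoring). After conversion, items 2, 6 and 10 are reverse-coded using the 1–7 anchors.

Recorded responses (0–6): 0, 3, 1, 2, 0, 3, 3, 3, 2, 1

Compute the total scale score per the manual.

32

Convert to 1–7: 1, 4, 2, 3, 1, 4, 4, 4, 3, 2
Reverse-coded (reversed = (1+7) − raw = 8 − raw):
  item 2: 8 − 4 = 4
  item 6: 8 − 4 = 4
  item 10: 8 − 2 = 6
Scored: 1, 4, 2, 3, 1, 4, 4, 4, 3, 6
Total = 32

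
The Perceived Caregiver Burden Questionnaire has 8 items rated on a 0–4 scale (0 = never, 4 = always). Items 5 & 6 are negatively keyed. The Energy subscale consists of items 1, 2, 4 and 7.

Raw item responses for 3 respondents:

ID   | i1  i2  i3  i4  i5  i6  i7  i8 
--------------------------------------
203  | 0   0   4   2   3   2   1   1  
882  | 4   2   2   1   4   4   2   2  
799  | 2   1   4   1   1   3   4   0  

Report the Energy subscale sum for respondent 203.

Respondent 203 raw: 0, 0, 4, 2, 3, 2, 1, 1.
Energy items: 1, 2, 4, 7.
Reverse-coded (reversed = (0+4) − raw = 4 − raw):
  item 1: 0
  item 2: 0
  item 4: 2
  item 7: 1
Sum = 0 + 0 + 2 + 1 = 3

3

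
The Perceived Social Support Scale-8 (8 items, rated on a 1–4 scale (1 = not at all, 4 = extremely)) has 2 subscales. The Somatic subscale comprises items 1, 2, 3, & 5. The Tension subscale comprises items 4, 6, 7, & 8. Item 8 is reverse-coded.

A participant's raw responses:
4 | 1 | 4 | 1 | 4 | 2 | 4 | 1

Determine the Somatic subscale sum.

13

Somatic items: 1, 2, 3, 5.
  item 1: 4
  item 2: 1
  item 3: 4
  item 5: 4
Sum = 4 + 1 + 4 + 4 = 13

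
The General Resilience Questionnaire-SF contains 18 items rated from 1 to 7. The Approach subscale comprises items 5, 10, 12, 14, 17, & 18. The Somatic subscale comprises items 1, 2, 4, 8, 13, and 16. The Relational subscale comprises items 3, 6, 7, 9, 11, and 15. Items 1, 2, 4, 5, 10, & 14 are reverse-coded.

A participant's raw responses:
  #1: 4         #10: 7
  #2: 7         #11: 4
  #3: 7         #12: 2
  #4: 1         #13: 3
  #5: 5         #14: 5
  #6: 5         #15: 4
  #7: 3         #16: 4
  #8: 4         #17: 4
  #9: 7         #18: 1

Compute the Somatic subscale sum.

23

Somatic items: 1, 2, 4, 8, 13, 16.
Of these, items 1, 2 and 4 are reverse-coded; on a 1–7 scale, reversed = 8 − raw.
  item 1: 8 − 4 = 4
  item 2: 8 − 7 = 1
  item 4: 8 − 1 = 7
  item 8: 4
  item 13: 3
  item 16: 4
Sum = 4 + 1 + 7 + 4 + 3 + 4 = 23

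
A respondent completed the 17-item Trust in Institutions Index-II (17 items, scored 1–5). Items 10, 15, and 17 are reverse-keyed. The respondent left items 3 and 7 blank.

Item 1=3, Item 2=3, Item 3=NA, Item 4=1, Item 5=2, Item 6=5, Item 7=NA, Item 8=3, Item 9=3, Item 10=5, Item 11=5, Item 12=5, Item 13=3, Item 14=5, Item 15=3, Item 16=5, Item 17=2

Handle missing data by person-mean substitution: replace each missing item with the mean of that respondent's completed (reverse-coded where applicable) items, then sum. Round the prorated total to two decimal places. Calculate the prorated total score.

57.80

Reverse-coded (reversed = (1+5) − raw = 6 − raw):
  item 10: 6 − 5 = 1
  item 15: 6 − 3 = 3
  item 17: 6 − 2 = 4
Completed scored items (15 of 17): 3, 3, 1, 2, 5, 3, 3, 1, 5, 5, 3, 5, 3, 5, 4; sum = 51.
Person mean = 51 / 15 ≈ 3.4000
Prorated total = (51 / 15) × 17 = 57.80 (to 2 dp)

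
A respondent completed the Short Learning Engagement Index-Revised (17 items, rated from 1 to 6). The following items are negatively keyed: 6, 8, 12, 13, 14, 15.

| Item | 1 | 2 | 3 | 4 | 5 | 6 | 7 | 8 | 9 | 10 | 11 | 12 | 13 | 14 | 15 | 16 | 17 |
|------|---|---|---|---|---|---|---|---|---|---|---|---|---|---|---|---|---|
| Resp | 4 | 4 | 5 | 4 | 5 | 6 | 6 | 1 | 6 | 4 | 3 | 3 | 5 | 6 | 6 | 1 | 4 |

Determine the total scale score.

61

Apply reverse scoring (on a 1–6 scale, reversed = 7 − raw):
  item 6: 7 − 6 = 1
  item 8: 7 − 1 = 6
  item 12: 7 − 3 = 4
  item 13: 7 − 5 = 2
  item 14: 7 − 6 = 1
  item 15: 7 − 6 = 1
Scored items: 4, 4, 5, 4, 5, 1, 6, 6, 6, 4, 3, 4, 2, 1, 1, 1, 4
Total = 4 + 4 + 5 + 4 + 5 + 1 + 6 + 6 + 6 + 4 + 3 + 4 + 2 + 1 + 1 + 1 + 4 = 61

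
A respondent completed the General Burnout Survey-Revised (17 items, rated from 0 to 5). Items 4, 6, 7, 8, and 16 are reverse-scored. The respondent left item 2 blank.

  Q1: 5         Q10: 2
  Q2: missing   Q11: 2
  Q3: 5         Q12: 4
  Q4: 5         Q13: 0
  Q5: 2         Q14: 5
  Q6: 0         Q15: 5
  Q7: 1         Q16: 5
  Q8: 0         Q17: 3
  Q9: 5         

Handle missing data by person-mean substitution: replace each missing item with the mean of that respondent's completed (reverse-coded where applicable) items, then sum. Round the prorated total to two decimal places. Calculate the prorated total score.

55.25

Reverse-coded (reverse-coded value = 5 − response):
  item 4: 5 − 5 = 0
  item 6: 5 − 0 = 5
  item 7: 5 − 1 = 4
  item 8: 5 − 0 = 5
  item 16: 5 − 5 = 0
Completed scored items (16 of 17): 5, 5, 0, 2, 5, 4, 5, 5, 2, 2, 4, 0, 5, 5, 0, 3; sum = 52.
Person mean = 52 / 16 ≈ 3.2500
Prorated total = (52 / 16) × 17 = 55.25 (to 2 dp)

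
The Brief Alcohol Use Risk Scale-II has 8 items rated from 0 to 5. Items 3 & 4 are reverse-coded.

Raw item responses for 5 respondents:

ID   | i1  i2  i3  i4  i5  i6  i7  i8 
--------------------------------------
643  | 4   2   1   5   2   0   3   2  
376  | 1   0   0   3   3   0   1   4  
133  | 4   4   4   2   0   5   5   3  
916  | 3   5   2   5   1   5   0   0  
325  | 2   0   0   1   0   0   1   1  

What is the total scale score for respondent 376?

Respondent 376 raw: 1, 0, 0, 3, 3, 0, 1, 4.
Reverse-coded (reversed = (0+5) − raw = 5 − raw):
  item 1: 1
  item 2: 0
  item 3: 5 − 0 = 5
  item 4: 5 − 3 = 2
  item 5: 3
  item 6: 0
  item 7: 1
  item 8: 4
Sum = 1 + 0 + 5 + 2 + 3 + 0 + 1 + 4 = 16

16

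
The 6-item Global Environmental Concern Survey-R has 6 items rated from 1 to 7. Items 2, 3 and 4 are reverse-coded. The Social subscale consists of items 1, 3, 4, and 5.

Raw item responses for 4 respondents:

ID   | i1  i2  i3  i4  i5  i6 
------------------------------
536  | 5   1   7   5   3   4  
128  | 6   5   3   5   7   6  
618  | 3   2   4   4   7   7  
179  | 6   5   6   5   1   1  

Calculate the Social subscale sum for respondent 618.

Respondent 618 raw: 3, 2, 4, 4, 7, 7.
Social items: 1, 3, 4, 5.
Reverse-coded (reversed = (1+7) − raw = 8 − raw):
  item 1: 3
  item 3: 8 − 4 = 4
  item 4: 8 − 4 = 4
  item 5: 7
Sum = 3 + 4 + 4 + 7 = 18

18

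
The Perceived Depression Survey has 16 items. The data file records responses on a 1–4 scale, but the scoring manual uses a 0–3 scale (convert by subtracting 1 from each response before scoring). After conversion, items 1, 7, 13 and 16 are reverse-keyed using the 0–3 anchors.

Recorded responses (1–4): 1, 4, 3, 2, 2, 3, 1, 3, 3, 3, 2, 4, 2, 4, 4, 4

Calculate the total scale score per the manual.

Convert to 0–3: 0, 3, 2, 1, 1, 2, 0, 2, 2, 2, 1, 3, 1, 3, 3, 3
Reverse-coded (reversed = (0+3) − raw = 3 − raw):
  item 1: 3 − 0 = 3
  item 7: 3 − 0 = 3
  item 13: 3 − 1 = 2
  item 16: 3 − 3 = 0
Scored: 3, 3, 2, 1, 1, 2, 3, 2, 2, 2, 1, 3, 2, 3, 3, 0
Total = 33

33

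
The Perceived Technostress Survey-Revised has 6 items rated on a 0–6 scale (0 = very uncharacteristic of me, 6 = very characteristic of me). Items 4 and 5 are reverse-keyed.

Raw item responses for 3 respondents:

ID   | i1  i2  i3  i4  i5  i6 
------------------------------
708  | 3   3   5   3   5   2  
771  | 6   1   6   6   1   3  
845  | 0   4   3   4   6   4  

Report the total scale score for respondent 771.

Respondent 771 raw: 6, 1, 6, 6, 1, 3.
Reverse-coded (on a 0–6 scale, reversed = 6 − raw):
  item 1: 6
  item 2: 1
  item 3: 6
  item 4: 6 − 6 = 0
  item 5: 6 − 1 = 5
  item 6: 3
Sum = 6 + 1 + 6 + 0 + 5 + 3 = 21

21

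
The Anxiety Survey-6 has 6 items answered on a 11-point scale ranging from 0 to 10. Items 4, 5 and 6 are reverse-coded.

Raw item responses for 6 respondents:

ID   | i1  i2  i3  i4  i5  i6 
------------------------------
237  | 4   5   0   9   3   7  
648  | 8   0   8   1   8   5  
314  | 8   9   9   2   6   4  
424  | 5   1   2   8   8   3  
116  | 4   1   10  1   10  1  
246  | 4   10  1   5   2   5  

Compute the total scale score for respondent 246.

Respondent 246 raw: 4, 10, 1, 5, 2, 5.
Reverse-coded (reversed = (0+10) − raw = 10 − raw):
  item 1: 4
  item 2: 10
  item 3: 1
  item 4: 10 − 5 = 5
  item 5: 10 − 2 = 8
  item 6: 10 − 5 = 5
Sum = 4 + 10 + 1 + 5 + 8 + 5 = 33

33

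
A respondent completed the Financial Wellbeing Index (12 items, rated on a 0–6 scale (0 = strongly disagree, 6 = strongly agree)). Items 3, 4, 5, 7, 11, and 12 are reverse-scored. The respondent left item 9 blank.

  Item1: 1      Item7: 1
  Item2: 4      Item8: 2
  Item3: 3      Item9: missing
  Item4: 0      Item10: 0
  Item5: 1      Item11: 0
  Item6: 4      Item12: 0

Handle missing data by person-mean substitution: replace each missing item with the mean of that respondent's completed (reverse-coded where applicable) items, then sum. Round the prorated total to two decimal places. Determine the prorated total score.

45.82

Reverse-coded (on a 0–6 scale, reversed = 6 − raw):
  item 3: 6 − 3 = 3
  item 4: 6 − 0 = 6
  item 5: 6 − 1 = 5
  item 7: 6 − 1 = 5
  item 11: 6 − 0 = 6
  item 12: 6 − 0 = 6
Completed scored items (11 of 12): 1, 4, 3, 6, 5, 4, 5, 2, 0, 6, 6; sum = 42.
Person mean = 42 / 11 ≈ 3.8182
Prorated total = (42 / 11) × 12 = 45.82 (to 2 dp)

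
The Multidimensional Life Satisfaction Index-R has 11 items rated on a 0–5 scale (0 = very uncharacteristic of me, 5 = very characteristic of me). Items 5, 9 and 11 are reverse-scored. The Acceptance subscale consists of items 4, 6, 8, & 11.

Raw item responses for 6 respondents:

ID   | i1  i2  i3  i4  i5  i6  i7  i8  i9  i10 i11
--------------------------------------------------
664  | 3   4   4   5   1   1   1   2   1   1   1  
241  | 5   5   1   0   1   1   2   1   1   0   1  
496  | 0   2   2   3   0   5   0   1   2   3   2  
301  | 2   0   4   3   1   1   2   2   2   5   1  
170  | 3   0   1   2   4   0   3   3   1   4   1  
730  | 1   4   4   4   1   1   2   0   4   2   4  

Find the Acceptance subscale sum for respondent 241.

6

Respondent 241 raw: 5, 5, 1, 0, 1, 1, 2, 1, 1, 0, 1.
Acceptance items: 4, 6, 8, 11.
Reverse-coded (reverse-coded value = 5 − response):
  item 4: 0
  item 6: 1
  item 8: 1
  item 11: 5 − 1 = 4
Sum = 0 + 1 + 1 + 4 = 6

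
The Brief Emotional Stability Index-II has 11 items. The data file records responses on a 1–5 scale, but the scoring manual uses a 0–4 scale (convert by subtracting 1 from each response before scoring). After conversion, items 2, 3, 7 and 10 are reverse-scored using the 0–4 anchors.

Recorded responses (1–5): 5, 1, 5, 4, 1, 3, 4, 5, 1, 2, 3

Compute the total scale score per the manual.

23

Convert to 0–4: 4, 0, 4, 3, 0, 2, 3, 4, 0, 1, 2
Reverse-coded (reverse-coded value = 4 − response):
  item 2: 4 − 0 = 4
  item 3: 4 − 4 = 0
  item 7: 4 − 3 = 1
  item 10: 4 − 1 = 3
Scored: 4, 4, 0, 3, 0, 2, 1, 4, 0, 3, 2
Total = 23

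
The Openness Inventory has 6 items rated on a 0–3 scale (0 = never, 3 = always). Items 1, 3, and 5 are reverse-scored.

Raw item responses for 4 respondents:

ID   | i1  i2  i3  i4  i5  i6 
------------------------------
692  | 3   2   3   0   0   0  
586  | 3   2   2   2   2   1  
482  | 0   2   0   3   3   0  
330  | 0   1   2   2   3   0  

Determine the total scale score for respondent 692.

Respondent 692 raw: 3, 2, 3, 0, 0, 0.
Reverse-coded (on a 0–3 scale, reversed = 3 − raw):
  item 1: 3 − 3 = 0
  item 2: 2
  item 3: 3 − 3 = 0
  item 4: 0
  item 5: 3 − 0 = 3
  item 6: 0
Sum = 0 + 2 + 0 + 0 + 3 + 0 = 5

5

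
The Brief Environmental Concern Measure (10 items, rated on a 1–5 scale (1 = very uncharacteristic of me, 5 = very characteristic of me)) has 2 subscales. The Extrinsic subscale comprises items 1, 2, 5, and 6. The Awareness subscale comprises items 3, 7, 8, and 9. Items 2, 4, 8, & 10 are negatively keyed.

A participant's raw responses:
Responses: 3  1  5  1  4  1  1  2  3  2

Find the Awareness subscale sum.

13

Awareness items: 3, 7, 8, 9.
Of these, item 8 is negatively keyed; reversed = (1+5) − raw = 6 − raw.
  item 3: 5
  item 7: 1
  item 8: 6 − 2 = 4
  item 9: 3
Sum = 5 + 1 + 4 + 3 = 13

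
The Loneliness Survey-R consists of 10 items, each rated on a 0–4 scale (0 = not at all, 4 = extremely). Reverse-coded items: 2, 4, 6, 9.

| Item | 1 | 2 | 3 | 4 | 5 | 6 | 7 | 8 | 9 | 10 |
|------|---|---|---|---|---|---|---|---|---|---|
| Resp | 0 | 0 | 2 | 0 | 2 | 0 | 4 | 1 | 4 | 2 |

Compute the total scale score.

Raw sum = 15. Reverse-coded items: 2, 4, 6, 9; their raw sum = 4.
Each reversal replaces raw with 4 − raw, changing the total by 4 − 2·raw per item.
Total = 15 + 4·4 − 2·4 = 15 + 16 − 8 = 23

23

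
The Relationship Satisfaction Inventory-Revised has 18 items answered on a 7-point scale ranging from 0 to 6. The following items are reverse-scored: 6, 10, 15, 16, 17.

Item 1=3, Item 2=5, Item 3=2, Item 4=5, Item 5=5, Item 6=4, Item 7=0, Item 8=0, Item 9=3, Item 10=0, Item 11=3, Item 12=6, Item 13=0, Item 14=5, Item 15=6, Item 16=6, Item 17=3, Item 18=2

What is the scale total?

Reverse-coded items (reverse-coded value = 6 − response):
  item 6: 6 − 4 = 2
  item 10: 6 − 0 = 6
  item 15: 6 − 6 = 0
  item 16: 6 − 6 = 0
  item 17: 6 − 3 = 3
After reverse-coding: 3, 5, 2, 5, 5, 2, 0, 0, 3, 6, 3, 6, 0, 5, 0, 0, 3, 2
Total = 3 + 5 + 2 + 5 + 5 + 2 + 0 + 0 + 3 + 6 + 3 + 6 + 0 + 5 + 0 + 0 + 3 + 2 = 50

50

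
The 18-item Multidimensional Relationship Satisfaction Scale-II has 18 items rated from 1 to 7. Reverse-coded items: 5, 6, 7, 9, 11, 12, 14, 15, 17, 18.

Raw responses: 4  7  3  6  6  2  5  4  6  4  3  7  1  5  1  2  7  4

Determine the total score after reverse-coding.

Raw sum = 77. Reverse-coded items: 5, 6, 7, 9, 11, 12, 14, 15, 17, 18; their raw sum = 46.
Each reversal replaces raw with 8 − raw, changing the total by 8 − 2·raw per item.
Total = 77 + 10·8 − 2·46 = 77 + 80 − 92 = 65

65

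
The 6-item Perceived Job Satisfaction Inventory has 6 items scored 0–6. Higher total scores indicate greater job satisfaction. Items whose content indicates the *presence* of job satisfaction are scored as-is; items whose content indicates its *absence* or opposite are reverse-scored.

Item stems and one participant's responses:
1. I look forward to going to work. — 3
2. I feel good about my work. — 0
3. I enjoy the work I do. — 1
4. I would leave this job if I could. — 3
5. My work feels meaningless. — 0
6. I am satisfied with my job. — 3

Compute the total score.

Items 4, 5 describe the absence/opposite of job satisfaction → reverse-score.
reverse-coded value = 6 − response.
  item 1: 3
  item 2: 0
  item 3: 1
  item 4: 6 − 3 = 3
  item 5: 6 − 0 = 6
  item 6: 3
Total = 3 + 0 + 1 + 3 + 6 + 3 = 16

16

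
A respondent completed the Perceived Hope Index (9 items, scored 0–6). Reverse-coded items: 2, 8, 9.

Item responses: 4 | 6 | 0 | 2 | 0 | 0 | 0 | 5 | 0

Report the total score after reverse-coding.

13

Reversing items 2, 8, & 9 with 6 − raw:
Total = 4 + (6−6) + 0 + 2 + 0 + 0 + 0 + (6−5) + (6−0)
      = 4 + 0 + 0 + 2 + 0 + 0 + 0 + 1 + 6 = 13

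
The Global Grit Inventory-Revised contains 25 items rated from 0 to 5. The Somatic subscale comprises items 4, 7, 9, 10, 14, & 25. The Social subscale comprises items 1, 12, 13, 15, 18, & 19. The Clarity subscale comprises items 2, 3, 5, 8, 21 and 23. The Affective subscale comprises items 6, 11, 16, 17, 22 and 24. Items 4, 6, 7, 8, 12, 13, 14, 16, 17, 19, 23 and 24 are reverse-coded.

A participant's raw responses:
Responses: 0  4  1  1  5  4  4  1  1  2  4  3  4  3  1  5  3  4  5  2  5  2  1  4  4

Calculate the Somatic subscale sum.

Somatic items: 4, 7, 9, 10, 14, 25.
Of these, items 4, 7, and 14 are reverse-coded; on a 0–5 scale, reversed = 5 − raw.
  item 4: 5 − 1 = 4
  item 7: 5 − 4 = 1
  item 9: 1
  item 10: 2
  item 14: 5 − 3 = 2
  item 25: 4
Sum = 4 + 1 + 1 + 2 + 2 + 4 = 14

14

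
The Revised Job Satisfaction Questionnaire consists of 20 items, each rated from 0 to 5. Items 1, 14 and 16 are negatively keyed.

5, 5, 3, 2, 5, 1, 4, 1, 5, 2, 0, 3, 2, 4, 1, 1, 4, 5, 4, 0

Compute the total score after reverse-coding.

Raw sum = 57. Negatively keyed items: 1, 14, 16; their raw sum = 10.
Each reversal replaces raw with 5 − raw, changing the total by 5 − 2·raw per item.
Total = 57 + 3·5 − 2·10 = 57 + 15 − 20 = 52

52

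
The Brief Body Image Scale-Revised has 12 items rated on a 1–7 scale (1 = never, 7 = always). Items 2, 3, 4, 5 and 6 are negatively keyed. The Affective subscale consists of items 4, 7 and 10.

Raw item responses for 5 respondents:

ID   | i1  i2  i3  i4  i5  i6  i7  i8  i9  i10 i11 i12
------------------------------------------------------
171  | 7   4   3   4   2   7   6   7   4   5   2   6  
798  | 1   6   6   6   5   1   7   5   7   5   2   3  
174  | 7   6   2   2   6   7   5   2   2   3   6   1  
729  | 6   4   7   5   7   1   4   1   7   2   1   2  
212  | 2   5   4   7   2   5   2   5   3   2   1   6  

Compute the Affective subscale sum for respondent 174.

14

Respondent 174 raw: 7, 6, 2, 2, 6, 7, 5, 2, 2, 3, 6, 1.
Affective items: 4, 7, 10.
Reverse-coded (reversed = (1+7) − raw = 8 − raw):
  item 4: 8 − 2 = 6
  item 7: 5
  item 10: 3
Sum = 6 + 5 + 3 = 14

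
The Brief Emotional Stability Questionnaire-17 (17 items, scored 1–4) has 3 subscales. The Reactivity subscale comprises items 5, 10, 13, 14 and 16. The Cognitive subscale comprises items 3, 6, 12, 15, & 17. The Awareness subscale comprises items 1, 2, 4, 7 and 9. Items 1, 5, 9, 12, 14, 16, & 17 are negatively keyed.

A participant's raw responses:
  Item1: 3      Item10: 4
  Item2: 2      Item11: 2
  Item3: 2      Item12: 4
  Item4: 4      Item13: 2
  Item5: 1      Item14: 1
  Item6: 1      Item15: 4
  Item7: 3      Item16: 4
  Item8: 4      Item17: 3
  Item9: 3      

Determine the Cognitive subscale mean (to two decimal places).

2.00

Cognitive items: 3, 6, 12, 15, 17.
Of these, items 12 & 17 are negatively keyed; on a 1–4 scale, reversed = 5 − raw.
  item 3: 2
  item 6: 1
  item 12: 5 − 4 = 1
  item 15: 4
  item 17: 5 − 3 = 2
Sum = 2 + 1 + 1 + 4 + 2 = 10
Mean = 10 / 5 = 2.00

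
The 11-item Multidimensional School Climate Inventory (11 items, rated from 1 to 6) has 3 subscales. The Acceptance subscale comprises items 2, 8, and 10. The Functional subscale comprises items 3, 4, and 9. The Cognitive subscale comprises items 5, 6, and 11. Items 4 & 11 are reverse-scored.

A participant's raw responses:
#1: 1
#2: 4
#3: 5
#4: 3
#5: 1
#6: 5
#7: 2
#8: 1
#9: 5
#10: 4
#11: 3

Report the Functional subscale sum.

14

Functional items: 3, 4, 9.
Of these, item 4 is reverse-scored; reverse-coded value = 7 − response.
  item 3: 5
  item 4: 7 − 3 = 4
  item 9: 5
Sum = 5 + 4 + 5 = 14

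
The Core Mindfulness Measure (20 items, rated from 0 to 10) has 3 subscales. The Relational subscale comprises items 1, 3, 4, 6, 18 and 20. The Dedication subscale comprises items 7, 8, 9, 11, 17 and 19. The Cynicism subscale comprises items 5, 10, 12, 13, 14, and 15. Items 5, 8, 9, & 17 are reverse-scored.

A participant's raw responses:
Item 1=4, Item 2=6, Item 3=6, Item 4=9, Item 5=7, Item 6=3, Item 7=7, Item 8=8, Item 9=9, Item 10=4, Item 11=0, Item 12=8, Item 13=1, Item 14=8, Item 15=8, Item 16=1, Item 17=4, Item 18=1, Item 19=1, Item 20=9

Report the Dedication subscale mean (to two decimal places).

2.83

Dedication items: 7, 8, 9, 11, 17, 19.
Of these, items 8, 9 and 17 are reverse-scored; on a 0–10 scale, reversed = 10 − raw.
  item 7: 7
  item 8: 10 − 8 = 2
  item 9: 10 − 9 = 1
  item 11: 0
  item 17: 10 − 4 = 6
  item 19: 1
Sum = 7 + 2 + 1 + 0 + 6 + 1 = 17
Mean = 17 / 6 = 2.83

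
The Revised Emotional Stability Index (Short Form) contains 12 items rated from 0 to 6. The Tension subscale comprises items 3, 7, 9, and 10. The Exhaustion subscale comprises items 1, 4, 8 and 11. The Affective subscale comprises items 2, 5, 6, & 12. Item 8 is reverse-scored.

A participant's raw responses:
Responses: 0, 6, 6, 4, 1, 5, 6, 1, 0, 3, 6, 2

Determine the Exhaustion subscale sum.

Exhaustion items: 1, 4, 8, 11.
Of these, item 8 is reverse-scored; reversed = (0+6) − raw = 6 − raw.
  item 1: 0
  item 4: 4
  item 8: 6 − 1 = 5
  item 11: 6
Sum = 0 + 4 + 5 + 6 = 15

15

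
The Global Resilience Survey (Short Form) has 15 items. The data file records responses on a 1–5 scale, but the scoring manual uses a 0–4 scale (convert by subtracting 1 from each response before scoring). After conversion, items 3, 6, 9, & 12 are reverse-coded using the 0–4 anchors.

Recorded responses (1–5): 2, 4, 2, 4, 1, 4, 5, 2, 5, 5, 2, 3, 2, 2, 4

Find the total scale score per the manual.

Convert to 0–4: 1, 3, 1, 3, 0, 3, 4, 1, 4, 4, 1, 2, 1, 1, 3
Reverse-coded (reversed = (0+4) − raw = 4 − raw):
  item 3: 4 − 1 = 3
  item 6: 4 − 3 = 1
  item 9: 4 − 4 = 0
  item 12: 4 − 2 = 2
Scored: 1, 3, 3, 3, 0, 1, 4, 1, 0, 4, 1, 2, 1, 1, 3
Total = 28

28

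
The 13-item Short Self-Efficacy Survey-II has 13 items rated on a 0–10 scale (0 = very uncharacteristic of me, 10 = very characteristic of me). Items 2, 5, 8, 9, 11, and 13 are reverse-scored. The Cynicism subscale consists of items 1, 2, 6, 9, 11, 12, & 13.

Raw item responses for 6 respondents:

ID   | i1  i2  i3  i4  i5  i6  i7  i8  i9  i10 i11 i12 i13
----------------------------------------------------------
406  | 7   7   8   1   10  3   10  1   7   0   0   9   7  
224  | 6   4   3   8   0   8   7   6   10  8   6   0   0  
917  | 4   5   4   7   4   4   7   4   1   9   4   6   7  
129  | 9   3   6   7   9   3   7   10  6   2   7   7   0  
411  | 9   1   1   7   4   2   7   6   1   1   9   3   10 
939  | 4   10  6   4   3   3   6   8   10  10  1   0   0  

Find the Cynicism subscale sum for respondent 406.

Respondent 406 raw: 7, 7, 8, 1, 10, 3, 10, 1, 7, 0, 0, 9, 7.
Cynicism items: 1, 2, 6, 9, 11, 12, 13.
Reverse-coded (reversed = (0+10) − raw = 10 − raw):
  item 1: 7
  item 2: 10 − 7 = 3
  item 6: 3
  item 9: 10 − 7 = 3
  item 11: 10 − 0 = 10
  item 12: 9
  item 13: 10 − 7 = 3
Sum = 7 + 3 + 3 + 3 + 10 + 9 + 3 = 38

38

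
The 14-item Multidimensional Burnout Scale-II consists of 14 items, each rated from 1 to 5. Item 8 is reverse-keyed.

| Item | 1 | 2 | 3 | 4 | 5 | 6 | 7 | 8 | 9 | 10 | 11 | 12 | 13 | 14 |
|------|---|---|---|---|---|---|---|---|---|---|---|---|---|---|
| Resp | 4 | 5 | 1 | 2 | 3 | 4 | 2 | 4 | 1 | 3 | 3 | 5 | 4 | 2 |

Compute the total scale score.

41

Reverse-coded items (reversed = (1+5) − raw = 6 − raw):
  item 8: 6 − 4 = 2
Scored items: 4, 5, 1, 2, 3, 4, 2, 2, 1, 3, 3, 5, 4, 2
Total = 4 + 5 + 1 + 2 + 3 + 4 + 2 + 2 + 1 + 3 + 3 + 5 + 4 + 2 = 41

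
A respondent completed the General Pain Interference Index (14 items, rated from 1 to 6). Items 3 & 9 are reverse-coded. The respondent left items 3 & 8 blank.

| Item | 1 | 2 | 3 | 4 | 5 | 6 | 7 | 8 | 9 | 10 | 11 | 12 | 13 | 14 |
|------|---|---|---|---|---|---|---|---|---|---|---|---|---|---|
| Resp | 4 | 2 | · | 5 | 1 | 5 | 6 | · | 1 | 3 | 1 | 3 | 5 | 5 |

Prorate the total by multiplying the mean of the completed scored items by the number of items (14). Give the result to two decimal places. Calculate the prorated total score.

Reverse-coded (reversed = (1+6) − raw = 7 − raw):
  item 9: 7 − 1 = 6
Completed scored items (12 of 14): 4, 2, 5, 1, 5, 6, 6, 3, 1, 3, 5, 5; sum = 46.
Person mean = 46 / 12 ≈ 3.8333
Prorated total = (46 / 12) × 14 = 53.67 (to 2 dp)

53.67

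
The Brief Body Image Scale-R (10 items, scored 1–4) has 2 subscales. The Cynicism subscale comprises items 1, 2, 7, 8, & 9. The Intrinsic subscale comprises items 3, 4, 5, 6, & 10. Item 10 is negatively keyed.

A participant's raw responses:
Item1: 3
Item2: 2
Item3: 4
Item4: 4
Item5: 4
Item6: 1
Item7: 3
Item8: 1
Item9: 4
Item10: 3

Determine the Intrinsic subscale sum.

15

Intrinsic items: 3, 4, 5, 6, 10.
Of these, item 10 is negatively keyed; on a 1–4 scale, reversed = 5 − raw.
  item 3: 4
  item 4: 4
  item 5: 4
  item 6: 1
  item 10: 5 − 3 = 2
Sum = 4 + 4 + 4 + 1 + 2 = 15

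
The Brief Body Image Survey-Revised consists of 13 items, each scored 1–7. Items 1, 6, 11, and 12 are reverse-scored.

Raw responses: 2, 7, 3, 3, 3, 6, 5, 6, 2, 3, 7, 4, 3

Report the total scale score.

48

Apply reverse scoring (on a 1–7 scale, reversed = 8 − raw):
  item 1: 8 − 2 = 6
  item 6: 8 − 6 = 2
  item 11: 8 − 7 = 1
  item 12: 8 − 4 = 4
After reverse-coding: 6, 7, 3, 3, 3, 2, 5, 6, 2, 3, 1, 4, 3
Total = 6 + 7 + 3 + 3 + 3 + 2 + 5 + 6 + 2 + 3 + 1 + 4 + 3 = 48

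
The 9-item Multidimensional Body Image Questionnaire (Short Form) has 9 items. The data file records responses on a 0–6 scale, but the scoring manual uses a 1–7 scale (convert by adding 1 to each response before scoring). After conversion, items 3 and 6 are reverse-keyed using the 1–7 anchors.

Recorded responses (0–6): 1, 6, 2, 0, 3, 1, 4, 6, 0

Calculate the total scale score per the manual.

Convert to 1–7: 2, 7, 3, 1, 4, 2, 5, 7, 1
Reverse-coded (reverse-coded value = 8 − response):
  item 3: 8 − 3 = 5
  item 6: 8 − 2 = 6
Scored: 2, 7, 5, 1, 4, 6, 5, 7, 1
Total = 38

38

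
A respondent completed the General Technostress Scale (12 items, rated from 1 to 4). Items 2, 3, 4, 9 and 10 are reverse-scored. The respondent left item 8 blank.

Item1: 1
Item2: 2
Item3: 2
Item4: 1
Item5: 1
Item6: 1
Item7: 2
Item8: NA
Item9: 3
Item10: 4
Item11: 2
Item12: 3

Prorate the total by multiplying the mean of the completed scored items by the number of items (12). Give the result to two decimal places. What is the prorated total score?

Reverse-coded (on a 1–4 scale, reversed = 5 − raw):
  item 2: 5 − 2 = 3
  item 3: 5 − 2 = 3
  item 4: 5 − 1 = 4
  item 9: 5 − 3 = 2
  item 10: 5 − 4 = 1
Completed scored items (11 of 12): 1, 3, 3, 4, 1, 1, 2, 2, 1, 2, 3; sum = 23.
Person mean = 23 / 11 ≈ 2.0909
Prorated total = (23 / 11) × 12 = 25.09 (to 2 dp)

25.09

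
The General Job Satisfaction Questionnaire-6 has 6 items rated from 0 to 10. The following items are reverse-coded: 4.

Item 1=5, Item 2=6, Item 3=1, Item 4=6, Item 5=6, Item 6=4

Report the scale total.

Reversing item 4 with 10 − raw:
Total = 5 + 6 + 1 + (10−6) + 6 + 4
      = 5 + 6 + 1 + 4 + 6 + 4 = 26

26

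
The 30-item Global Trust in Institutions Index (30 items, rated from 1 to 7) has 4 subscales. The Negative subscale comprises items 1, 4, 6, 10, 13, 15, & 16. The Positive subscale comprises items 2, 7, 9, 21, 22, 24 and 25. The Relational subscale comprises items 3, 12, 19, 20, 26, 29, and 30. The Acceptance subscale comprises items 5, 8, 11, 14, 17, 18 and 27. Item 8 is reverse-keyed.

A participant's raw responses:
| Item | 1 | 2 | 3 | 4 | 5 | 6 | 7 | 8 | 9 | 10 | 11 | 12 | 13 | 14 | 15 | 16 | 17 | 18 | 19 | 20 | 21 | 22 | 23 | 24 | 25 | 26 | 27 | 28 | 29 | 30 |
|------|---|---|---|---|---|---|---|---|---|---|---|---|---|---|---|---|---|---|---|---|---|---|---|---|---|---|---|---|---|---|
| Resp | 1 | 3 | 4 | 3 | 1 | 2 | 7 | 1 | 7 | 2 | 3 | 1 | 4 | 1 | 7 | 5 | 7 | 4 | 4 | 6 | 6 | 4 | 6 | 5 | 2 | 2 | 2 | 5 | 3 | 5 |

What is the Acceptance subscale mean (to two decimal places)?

3.57

Acceptance items: 5, 8, 11, 14, 17, 18, 27.
Of these, item 8 is reverse-keyed; reverse-coded value = 8 − response.
  item 5: 1
  item 8: 8 − 1 = 7
  item 11: 3
  item 14: 1
  item 17: 7
  item 18: 4
  item 27: 2
Sum = 1 + 7 + 3 + 1 + 7 + 4 + 2 = 25
Mean = 25 / 7 = 3.57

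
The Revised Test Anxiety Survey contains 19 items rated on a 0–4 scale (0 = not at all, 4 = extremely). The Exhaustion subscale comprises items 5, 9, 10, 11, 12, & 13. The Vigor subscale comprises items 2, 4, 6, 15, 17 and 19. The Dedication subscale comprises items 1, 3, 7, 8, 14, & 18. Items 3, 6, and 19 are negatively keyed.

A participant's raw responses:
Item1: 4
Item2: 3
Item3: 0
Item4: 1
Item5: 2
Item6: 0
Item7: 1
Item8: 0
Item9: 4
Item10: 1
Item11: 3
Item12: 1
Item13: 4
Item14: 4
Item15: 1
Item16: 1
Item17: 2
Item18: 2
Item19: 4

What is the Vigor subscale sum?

11

Vigor items: 2, 4, 6, 15, 17, 19.
Of these, items 6 and 19 are negatively keyed; reverse-coded value = 4 − response.
  item 2: 3
  item 4: 1
  item 6: 4 − 0 = 4
  item 15: 1
  item 17: 2
  item 19: 4 − 4 = 0
Sum = 3 + 1 + 4 + 1 + 2 + 0 = 11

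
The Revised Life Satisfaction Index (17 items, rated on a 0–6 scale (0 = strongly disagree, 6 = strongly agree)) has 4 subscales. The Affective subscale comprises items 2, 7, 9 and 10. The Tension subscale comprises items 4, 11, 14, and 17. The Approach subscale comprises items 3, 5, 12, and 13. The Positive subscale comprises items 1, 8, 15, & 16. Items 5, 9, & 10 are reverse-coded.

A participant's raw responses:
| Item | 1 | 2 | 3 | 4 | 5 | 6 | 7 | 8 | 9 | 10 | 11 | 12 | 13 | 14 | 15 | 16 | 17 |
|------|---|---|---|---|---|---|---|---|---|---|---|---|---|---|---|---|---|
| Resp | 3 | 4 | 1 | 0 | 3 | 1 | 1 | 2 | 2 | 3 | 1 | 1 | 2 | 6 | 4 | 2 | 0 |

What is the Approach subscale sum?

7

Approach items: 3, 5, 12, 13.
Of these, item 5 is reverse-coded; on a 0–6 scale, reversed = 6 − raw.
  item 3: 1
  item 5: 6 − 3 = 3
  item 12: 1
  item 13: 2
Sum = 1 + 3 + 1 + 2 = 7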